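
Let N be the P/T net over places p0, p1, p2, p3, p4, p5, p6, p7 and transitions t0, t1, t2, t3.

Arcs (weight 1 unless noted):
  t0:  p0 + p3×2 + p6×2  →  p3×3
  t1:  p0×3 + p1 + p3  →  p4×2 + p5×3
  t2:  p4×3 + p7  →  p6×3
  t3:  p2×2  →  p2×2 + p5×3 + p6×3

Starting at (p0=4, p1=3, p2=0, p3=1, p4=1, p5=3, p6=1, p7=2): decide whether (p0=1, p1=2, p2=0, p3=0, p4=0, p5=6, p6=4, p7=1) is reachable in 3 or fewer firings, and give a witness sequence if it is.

YES — reachable via ⟨t1, t2⟩ (2 firings)

step 1: fire t1:  (p0=4, p1=3, p2=0, p3=1, p4=1, p5=3, p6=1, p7=2) → (p0=1, p1=2, p2=0, p3=0, p4=3, p5=6, p6=1, p7=2)
step 2: fire t2:  (p0=1, p1=2, p2=0, p3=0, p4=3, p5=6, p6=1, p7=2) → (p0=1, p1=2, p2=0, p3=0, p4=0, p5=6, p6=4, p7=1)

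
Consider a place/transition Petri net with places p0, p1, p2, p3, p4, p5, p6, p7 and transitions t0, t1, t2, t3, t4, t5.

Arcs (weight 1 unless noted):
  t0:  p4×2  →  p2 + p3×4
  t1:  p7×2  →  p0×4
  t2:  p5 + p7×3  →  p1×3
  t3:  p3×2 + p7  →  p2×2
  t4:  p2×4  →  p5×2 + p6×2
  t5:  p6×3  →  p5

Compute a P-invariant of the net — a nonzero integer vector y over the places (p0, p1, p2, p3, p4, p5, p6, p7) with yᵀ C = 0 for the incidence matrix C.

y = (p0:0, p1:1, p2:2, p3:2, p4:5, p5:3, p6:1, p7:0)

Incidence matrix C (rows=places, cols=transitions):
       t0   t1   t2   t3   t4   t5
   p0   0    4    0    0    0    0
   p1   0    0    3    0    0    0
   p2   1    0    0    2   -4    0
   p3   4    0    0   -2    0    0
   p4  -2    0    0    0    0    0
   p5   0    0   -1    0    2    1
   p6   0    0    0    0    2   -3
   p7   0   -2   -3   -1    0    0

Candidate y = [0, 1, 2, 2, 5, 3, 1, 0]; check y·C column-wise:
  col t0: 1·0 + 2·1 + 2·4 + 5·-2 + 3·0 + 1·0 = 0
  col t1: 0·4 + 1·0 + 2·0 + 2·0 + 5·0 + 3·0 + 1·0 + 0·-2 = 0
  col t2: 1·3 + 2·0 + 2·0 + 5·0 + 3·-1 + 1·0 + 0·-3 = 0
  col t3: 1·0 + 2·2 + 2·-2 + 5·0 + 3·0 + 1·0 + 0·-1 = 0
  col t4: 1·0 + 2·-4 + 2·0 + 5·0 + 3·2 + 1·2 = 0
  col t5: 1·0 + 2·0 + 2·0 + 5·0 + 3·1 + 1·-3 = 0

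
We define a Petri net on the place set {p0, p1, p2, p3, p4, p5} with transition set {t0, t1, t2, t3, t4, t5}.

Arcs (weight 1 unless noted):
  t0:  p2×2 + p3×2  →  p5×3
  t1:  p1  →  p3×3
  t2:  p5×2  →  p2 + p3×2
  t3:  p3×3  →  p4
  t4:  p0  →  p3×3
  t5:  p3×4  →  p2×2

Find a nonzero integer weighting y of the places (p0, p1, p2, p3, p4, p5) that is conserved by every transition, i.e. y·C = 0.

Incidence matrix C (rows=places, cols=transitions):
       t0   t1   t2   t3   t4   t5
   p0   0    0    0    0   -1    0
   p1   0   -1    0    0    0    0
   p2  -2    0    1    0    0    2
   p3  -2    3    2   -3    3   -4
   p4   0    0    0    1    0    0
   p5   3    0   -2    0    0    0

Candidate y = [3, 3, 2, 1, 3, 2]; check y·C column-wise:
  col t0: 3·0 + 3·0 + 2·-2 + 1·-2 + 3·0 + 2·3 = 0
  col t1: 3·0 + 3·-1 + 2·0 + 1·3 + 3·0 + 2·0 = 0
  col t2: 3·0 + 3·0 + 2·1 + 1·2 + 3·0 + 2·-2 = 0
  col t3: 3·0 + 3·0 + 2·0 + 1·-3 + 3·1 + 2·0 = 0
  col t4: 3·-1 + 3·0 + 2·0 + 1·3 + 3·0 + 2·0 = 0
  col t5: 3·0 + 3·0 + 2·2 + 1·-4 + 3·0 + 2·0 = 0

y = (p0:3, p1:3, p2:2, p3:1, p4:3, p5:2)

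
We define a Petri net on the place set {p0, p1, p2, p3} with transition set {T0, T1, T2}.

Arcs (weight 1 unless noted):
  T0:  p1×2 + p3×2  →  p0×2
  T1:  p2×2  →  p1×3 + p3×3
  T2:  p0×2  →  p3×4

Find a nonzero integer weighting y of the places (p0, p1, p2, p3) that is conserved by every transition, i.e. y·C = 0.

Incidence matrix C (rows=places, cols=transitions):
       T0   T1   T2
   p0   2    0   -2
   p1  -2    3    0
   p2   0   -2    0
   p3  -2    3    4

Candidate y = [2, 1, 3, 1]; check y·C column-wise:
  col T0: 2·2 + 1·-2 + 3·0 + 1·-2 = 0
  col T1: 2·0 + 1·3 + 3·-2 + 1·3 = 0
  col T2: 2·-2 + 1·0 + 3·0 + 1·4 = 0

y = (p0:2, p1:1, p2:3, p3:1)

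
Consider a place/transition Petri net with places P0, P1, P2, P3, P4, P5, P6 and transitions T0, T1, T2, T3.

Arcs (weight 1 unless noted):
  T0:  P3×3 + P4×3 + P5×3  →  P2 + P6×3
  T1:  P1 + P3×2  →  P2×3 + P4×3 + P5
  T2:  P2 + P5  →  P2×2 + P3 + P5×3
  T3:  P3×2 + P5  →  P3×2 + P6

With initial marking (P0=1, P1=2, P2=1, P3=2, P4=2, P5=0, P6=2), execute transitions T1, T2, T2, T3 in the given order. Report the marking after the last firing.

step 1: fire T1:  (P0=1, P1=2, P2=1, P3=2, P4=2, P5=0, P6=2) → (P0=1, P1=1, P2=4, P3=0, P4=5, P5=1, P6=2)
step 2: fire T2:  (P0=1, P1=1, P2=4, P3=0, P4=5, P5=1, P6=2) → (P0=1, P1=1, P2=5, P3=1, P4=5, P5=3, P6=2)
step 3: fire T2:  (P0=1, P1=1, P2=5, P3=1, P4=5, P5=3, P6=2) → (P0=1, P1=1, P2=6, P3=2, P4=5, P5=5, P6=2)
step 4: fire T3:  (P0=1, P1=1, P2=6, P3=2, P4=5, P5=5, P6=2) → (P0=1, P1=1, P2=6, P3=2, P4=5, P5=4, P6=3)

(P0=1, P1=1, P2=6, P3=2, P4=5, P5=4, P6=3)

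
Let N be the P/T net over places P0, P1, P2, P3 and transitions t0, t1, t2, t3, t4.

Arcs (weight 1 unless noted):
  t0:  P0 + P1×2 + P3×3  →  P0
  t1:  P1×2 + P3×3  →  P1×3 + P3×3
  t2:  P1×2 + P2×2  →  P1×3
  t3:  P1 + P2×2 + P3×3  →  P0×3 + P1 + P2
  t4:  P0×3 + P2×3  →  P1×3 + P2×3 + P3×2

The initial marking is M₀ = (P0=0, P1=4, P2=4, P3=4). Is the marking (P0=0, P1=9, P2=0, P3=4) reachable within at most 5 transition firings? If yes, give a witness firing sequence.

step 1: fire t1:  (P0=0, P1=4, P2=4, P3=4) → (P0=0, P1=5, P2=4, P3=4)
step 2: fire t1:  (P0=0, P1=5, P2=4, P3=4) → (P0=0, P1=6, P2=4, P3=4)
step 3: fire t1:  (P0=0, P1=6, P2=4, P3=4) → (P0=0, P1=7, P2=4, P3=4)
step 4: fire t2:  (P0=0, P1=7, P2=4, P3=4) → (P0=0, P1=8, P2=2, P3=4)
step 5: fire t2:  (P0=0, P1=8, P2=2, P3=4) → (P0=0, P1=9, P2=0, P3=4)

YES — reachable via ⟨t1, t1, t1, t2, t2⟩ (5 firings)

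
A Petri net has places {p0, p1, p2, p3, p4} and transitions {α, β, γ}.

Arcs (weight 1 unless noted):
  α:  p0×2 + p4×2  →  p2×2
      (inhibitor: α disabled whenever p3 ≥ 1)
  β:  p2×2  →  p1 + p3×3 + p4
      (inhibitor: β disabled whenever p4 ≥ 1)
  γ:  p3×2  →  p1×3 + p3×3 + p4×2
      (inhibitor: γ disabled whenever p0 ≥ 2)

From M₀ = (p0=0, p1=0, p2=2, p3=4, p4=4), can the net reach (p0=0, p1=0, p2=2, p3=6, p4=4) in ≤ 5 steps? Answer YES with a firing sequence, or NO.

NO — not reachable within 5 firings

depth 0: 1 marking
depth 1: 2 markings reached so far
depth 2: 3 markings reached so far
depth 3: 4 markings reached so far
depth 4: 5 markings reached so far
depth 5: 6 markings reached so far
target is not among the 6 markings reachable within 5 steps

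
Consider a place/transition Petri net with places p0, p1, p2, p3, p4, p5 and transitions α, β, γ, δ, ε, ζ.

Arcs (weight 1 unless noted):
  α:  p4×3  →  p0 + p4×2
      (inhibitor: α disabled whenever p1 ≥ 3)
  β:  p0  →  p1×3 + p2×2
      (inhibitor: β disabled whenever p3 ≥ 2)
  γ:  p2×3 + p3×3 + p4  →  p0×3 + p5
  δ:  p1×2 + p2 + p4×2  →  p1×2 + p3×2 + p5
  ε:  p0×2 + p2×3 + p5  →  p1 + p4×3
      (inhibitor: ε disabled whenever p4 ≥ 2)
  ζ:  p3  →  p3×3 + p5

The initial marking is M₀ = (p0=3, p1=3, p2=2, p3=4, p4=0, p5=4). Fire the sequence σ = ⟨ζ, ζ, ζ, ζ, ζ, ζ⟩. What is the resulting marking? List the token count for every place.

(p0=3, p1=3, p2=2, p3=16, p4=0, p5=10)

step 1: fire ζ:  (p0=3, p1=3, p2=2, p3=4, p4=0, p5=4) → (p0=3, p1=3, p2=2, p3=6, p4=0, p5=5)
step 2: fire ζ:  (p0=3, p1=3, p2=2, p3=6, p4=0, p5=5) → (p0=3, p1=3, p2=2, p3=8, p4=0, p5=6)
step 3: fire ζ:  (p0=3, p1=3, p2=2, p3=8, p4=0, p5=6) → (p0=3, p1=3, p2=2, p3=10, p4=0, p5=7)
step 4: fire ζ:  (p0=3, p1=3, p2=2, p3=10, p4=0, p5=7) → (p0=3, p1=3, p2=2, p3=12, p4=0, p5=8)
step 5: fire ζ:  (p0=3, p1=3, p2=2, p3=12, p4=0, p5=8) → (p0=3, p1=3, p2=2, p3=14, p4=0, p5=9)
step 6: fire ζ:  (p0=3, p1=3, p2=2, p3=14, p4=0, p5=9) → (p0=3, p1=3, p2=2, p3=16, p4=0, p5=10)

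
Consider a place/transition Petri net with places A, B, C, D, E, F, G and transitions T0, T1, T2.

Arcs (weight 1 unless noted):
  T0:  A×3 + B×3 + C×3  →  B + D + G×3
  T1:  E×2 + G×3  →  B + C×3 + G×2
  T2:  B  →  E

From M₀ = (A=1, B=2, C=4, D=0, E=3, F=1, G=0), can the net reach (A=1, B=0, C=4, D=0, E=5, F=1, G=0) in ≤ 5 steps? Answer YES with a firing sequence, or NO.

step 1: fire T2:  (A=1, B=2, C=4, D=0, E=3, F=1, G=0) → (A=1, B=1, C=4, D=0, E=4, F=1, G=0)
step 2: fire T2:  (A=1, B=1, C=4, D=0, E=4, F=1, G=0) → (A=1, B=0, C=4, D=0, E=5, F=1, G=0)

YES — reachable via ⟨T2, T2⟩ (2 firings)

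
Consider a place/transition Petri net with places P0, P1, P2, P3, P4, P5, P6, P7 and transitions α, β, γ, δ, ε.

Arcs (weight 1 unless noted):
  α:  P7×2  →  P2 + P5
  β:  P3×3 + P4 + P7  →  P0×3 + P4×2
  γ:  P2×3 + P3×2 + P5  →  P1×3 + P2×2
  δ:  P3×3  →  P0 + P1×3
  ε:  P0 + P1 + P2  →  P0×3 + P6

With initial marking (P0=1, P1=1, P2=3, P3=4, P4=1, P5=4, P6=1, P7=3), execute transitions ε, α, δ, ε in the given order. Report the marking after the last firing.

(P0=6, P1=2, P2=2, P3=1, P4=1, P5=5, P6=3, P7=1)

step 1: fire ε:  (P0=1, P1=1, P2=3, P3=4, P4=1, P5=4, P6=1, P7=3) → (P0=3, P1=0, P2=2, P3=4, P4=1, P5=4, P6=2, P7=3)
step 2: fire α:  (P0=3, P1=0, P2=2, P3=4, P4=1, P5=4, P6=2, P7=3) → (P0=3, P1=0, P2=3, P3=4, P4=1, P5=5, P6=2, P7=1)
step 3: fire δ:  (P0=3, P1=0, P2=3, P3=4, P4=1, P5=5, P6=2, P7=1) → (P0=4, P1=3, P2=3, P3=1, P4=1, P5=5, P6=2, P7=1)
step 4: fire ε:  (P0=4, P1=3, P2=3, P3=1, P4=1, P5=5, P6=2, P7=1) → (P0=6, P1=2, P2=2, P3=1, P4=1, P5=5, P6=3, P7=1)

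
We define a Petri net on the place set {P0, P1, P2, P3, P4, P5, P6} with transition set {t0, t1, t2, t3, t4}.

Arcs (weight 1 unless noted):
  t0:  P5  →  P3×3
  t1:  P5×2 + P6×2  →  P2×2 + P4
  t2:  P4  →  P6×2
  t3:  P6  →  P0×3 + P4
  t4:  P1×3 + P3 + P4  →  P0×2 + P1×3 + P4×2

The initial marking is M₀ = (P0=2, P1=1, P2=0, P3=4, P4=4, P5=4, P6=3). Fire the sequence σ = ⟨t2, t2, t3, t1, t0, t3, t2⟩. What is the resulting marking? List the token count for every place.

(P0=8, P1=1, P2=2, P3=7, P4=4, P5=1, P6=5)

step 1: fire t2:  (P0=2, P1=1, P2=0, P3=4, P4=4, P5=4, P6=3) → (P0=2, P1=1, P2=0, P3=4, P4=3, P5=4, P6=5)
step 2: fire t2:  (P0=2, P1=1, P2=0, P3=4, P4=3, P5=4, P6=5) → (P0=2, P1=1, P2=0, P3=4, P4=2, P5=4, P6=7)
step 3: fire t3:  (P0=2, P1=1, P2=0, P3=4, P4=2, P5=4, P6=7) → (P0=5, P1=1, P2=0, P3=4, P4=3, P5=4, P6=6)
step 4: fire t1:  (P0=5, P1=1, P2=0, P3=4, P4=3, P5=4, P6=6) → (P0=5, P1=1, P2=2, P3=4, P4=4, P5=2, P6=4)
step 5: fire t0:  (P0=5, P1=1, P2=2, P3=4, P4=4, P5=2, P6=4) → (P0=5, P1=1, P2=2, P3=7, P4=4, P5=1, P6=4)
step 6: fire t3:  (P0=5, P1=1, P2=2, P3=7, P4=4, P5=1, P6=4) → (P0=8, P1=1, P2=2, P3=7, P4=5, P5=1, P6=3)
step 7: fire t2:  (P0=8, P1=1, P2=2, P3=7, P4=5, P5=1, P6=3) → (P0=8, P1=1, P2=2, P3=7, P4=4, P5=1, P6=5)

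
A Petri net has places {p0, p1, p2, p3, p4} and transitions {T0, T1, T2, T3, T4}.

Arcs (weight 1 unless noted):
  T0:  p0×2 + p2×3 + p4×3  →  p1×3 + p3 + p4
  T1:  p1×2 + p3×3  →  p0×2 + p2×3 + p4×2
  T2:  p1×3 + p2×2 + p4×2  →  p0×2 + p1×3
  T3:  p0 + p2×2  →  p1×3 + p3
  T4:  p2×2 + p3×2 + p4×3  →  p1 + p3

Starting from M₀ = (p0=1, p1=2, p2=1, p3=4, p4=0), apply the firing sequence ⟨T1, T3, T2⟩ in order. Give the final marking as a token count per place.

step 1: fire T1:  (p0=1, p1=2, p2=1, p3=4, p4=0) → (p0=3, p1=0, p2=4, p3=1, p4=2)
step 2: fire T3:  (p0=3, p1=0, p2=4, p3=1, p4=2) → (p0=2, p1=3, p2=2, p3=2, p4=2)
step 3: fire T2:  (p0=2, p1=3, p2=2, p3=2, p4=2) → (p0=4, p1=3, p2=0, p3=2, p4=0)

(p0=4, p1=3, p2=0, p3=2, p4=0)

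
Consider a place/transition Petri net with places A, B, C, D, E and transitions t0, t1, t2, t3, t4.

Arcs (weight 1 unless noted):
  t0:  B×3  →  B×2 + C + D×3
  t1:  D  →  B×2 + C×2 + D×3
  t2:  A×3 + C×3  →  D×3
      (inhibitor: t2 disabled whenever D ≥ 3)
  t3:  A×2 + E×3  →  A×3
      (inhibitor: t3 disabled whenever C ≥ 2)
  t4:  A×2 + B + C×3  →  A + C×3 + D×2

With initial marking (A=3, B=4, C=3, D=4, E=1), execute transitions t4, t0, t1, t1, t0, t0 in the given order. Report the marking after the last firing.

(A=2, B=4, C=10, D=19, E=1)

step 1: fire t4:  (A=3, B=4, C=3, D=4, E=1) → (A=2, B=3, C=3, D=6, E=1)
step 2: fire t0:  (A=2, B=3, C=3, D=6, E=1) → (A=2, B=2, C=4, D=9, E=1)
step 3: fire t1:  (A=2, B=2, C=4, D=9, E=1) → (A=2, B=4, C=6, D=11, E=1)
step 4: fire t1:  (A=2, B=4, C=6, D=11, E=1) → (A=2, B=6, C=8, D=13, E=1)
step 5: fire t0:  (A=2, B=6, C=8, D=13, E=1) → (A=2, B=5, C=9, D=16, E=1)
step 6: fire t0:  (A=2, B=5, C=9, D=16, E=1) → (A=2, B=4, C=10, D=19, E=1)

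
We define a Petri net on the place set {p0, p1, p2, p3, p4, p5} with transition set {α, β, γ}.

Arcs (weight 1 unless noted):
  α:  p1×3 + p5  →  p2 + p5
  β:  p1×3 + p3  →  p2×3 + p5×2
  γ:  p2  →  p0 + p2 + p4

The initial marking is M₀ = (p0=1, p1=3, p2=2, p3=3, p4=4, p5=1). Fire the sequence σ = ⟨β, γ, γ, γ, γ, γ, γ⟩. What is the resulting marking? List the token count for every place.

step 1: fire β:  (p0=1, p1=3, p2=2, p3=3, p4=4, p5=1) → (p0=1, p1=0, p2=5, p3=2, p4=4, p5=3)
step 2: fire γ:  (p0=1, p1=0, p2=5, p3=2, p4=4, p5=3) → (p0=2, p1=0, p2=5, p3=2, p4=5, p5=3)
step 3: fire γ:  (p0=2, p1=0, p2=5, p3=2, p4=5, p5=3) → (p0=3, p1=0, p2=5, p3=2, p4=6, p5=3)
step 4: fire γ:  (p0=3, p1=0, p2=5, p3=2, p4=6, p5=3) → (p0=4, p1=0, p2=5, p3=2, p4=7, p5=3)
step 5: fire γ:  (p0=4, p1=0, p2=5, p3=2, p4=7, p5=3) → (p0=5, p1=0, p2=5, p3=2, p4=8, p5=3)
step 6: fire γ:  (p0=5, p1=0, p2=5, p3=2, p4=8, p5=3) → (p0=6, p1=0, p2=5, p3=2, p4=9, p5=3)
step 7: fire γ:  (p0=6, p1=0, p2=5, p3=2, p4=9, p5=3) → (p0=7, p1=0, p2=5, p3=2, p4=10, p5=3)

(p0=7, p1=0, p2=5, p3=2, p4=10, p5=3)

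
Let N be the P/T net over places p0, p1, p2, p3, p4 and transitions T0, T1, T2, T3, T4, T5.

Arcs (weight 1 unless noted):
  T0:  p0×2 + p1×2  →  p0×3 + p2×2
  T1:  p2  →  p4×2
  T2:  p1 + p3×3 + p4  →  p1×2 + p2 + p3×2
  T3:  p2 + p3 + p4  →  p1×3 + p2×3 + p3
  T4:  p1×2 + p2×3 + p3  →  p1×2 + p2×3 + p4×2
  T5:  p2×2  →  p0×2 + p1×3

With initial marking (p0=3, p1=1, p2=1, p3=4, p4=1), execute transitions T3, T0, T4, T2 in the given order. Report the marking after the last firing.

(p0=4, p1=3, p2=6, p3=2, p4=1)

step 1: fire T3:  (p0=3, p1=1, p2=1, p3=4, p4=1) → (p0=3, p1=4, p2=3, p3=4, p4=0)
step 2: fire T0:  (p0=3, p1=4, p2=3, p3=4, p4=0) → (p0=4, p1=2, p2=5, p3=4, p4=0)
step 3: fire T4:  (p0=4, p1=2, p2=5, p3=4, p4=0) → (p0=4, p1=2, p2=5, p3=3, p4=2)
step 4: fire T2:  (p0=4, p1=2, p2=5, p3=3, p4=2) → (p0=4, p1=3, p2=6, p3=2, p4=1)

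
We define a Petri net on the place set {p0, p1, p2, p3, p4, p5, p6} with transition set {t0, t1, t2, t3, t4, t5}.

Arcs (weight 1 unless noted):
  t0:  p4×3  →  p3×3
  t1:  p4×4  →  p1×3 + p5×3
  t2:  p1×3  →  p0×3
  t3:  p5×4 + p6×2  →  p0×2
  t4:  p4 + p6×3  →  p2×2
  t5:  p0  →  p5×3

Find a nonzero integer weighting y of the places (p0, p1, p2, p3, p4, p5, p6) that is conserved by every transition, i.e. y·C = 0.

Incidence matrix C (rows=places, cols=transitions):
       t0   t1   t2   t3   t4   t5
   p0   0    0    3    2    0   -1
   p1   0    3   -3    0    0    0
   p2   0    0    0    0    2    0
   p3   3    0    0    0    0    0
   p4  -3   -4    0    0   -1    0
   p5   0    3    0   -4    0    3
   p6   0    0    0   -2   -3    0

Candidate y = [3, 3, 3, 3, 3, 1, 1]; check y·C column-wise:
  col t0: 3·0 + 3·0 + 3·0 + 3·3 + 3·-3 + 1·0 + 1·0 = 0
  col t1: 3·0 + 3·3 + 3·0 + 3·0 + 3·-4 + 1·3 + 1·0 = 0
  col t2: 3·3 + 3·-3 + 3·0 + 3·0 + 3·0 + 1·0 + 1·0 = 0
  col t3: 3·2 + 3·0 + 3·0 + 3·0 + 3·0 + 1·-4 + 1·-2 = 0
  col t4: 3·0 + 3·0 + 3·2 + 3·0 + 3·-1 + 1·0 + 1·-3 = 0
  col t5: 3·-1 + 3·0 + 3·0 + 3·0 + 3·0 + 1·3 + 1·0 = 0

y = (p0:3, p1:3, p2:3, p3:3, p4:3, p5:1, p6:1)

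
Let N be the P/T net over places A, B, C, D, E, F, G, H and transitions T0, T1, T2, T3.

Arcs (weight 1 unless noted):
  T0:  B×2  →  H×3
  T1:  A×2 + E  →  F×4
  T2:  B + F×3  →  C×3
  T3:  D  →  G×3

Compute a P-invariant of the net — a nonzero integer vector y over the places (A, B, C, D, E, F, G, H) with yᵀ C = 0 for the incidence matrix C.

Incidence matrix C (rows=places, cols=transitions):
       T0   T1   T2   T3
    A   0   -2    0    0
    B  -2    0   -1    0
    C   0    0    3    0
    D   0    0    0   -1
    E   0   -1    0    0
    F   0    4   -3    0
    G   0    0    0    3
    H   3    0    0    0

Candidate y = [1, 0, 0, 0, -2, 0, 0, 0]; check y·C column-wise:
  col T0: 1·0 + 0·-2 + -2·0 + 0·3 = 0
  col T1: 1·-2 + -2·-1 + 0·4 = 0
  col T2: 1·0 + 0·-1 + 0·3 + -2·0 + 0·-3 = 0
  col T3: 1·0 + 0·-1 + -2·0 + 0·3 = 0

y = (A:1, B:0, C:0, D:0, E:-2, F:0, G:0, H:0)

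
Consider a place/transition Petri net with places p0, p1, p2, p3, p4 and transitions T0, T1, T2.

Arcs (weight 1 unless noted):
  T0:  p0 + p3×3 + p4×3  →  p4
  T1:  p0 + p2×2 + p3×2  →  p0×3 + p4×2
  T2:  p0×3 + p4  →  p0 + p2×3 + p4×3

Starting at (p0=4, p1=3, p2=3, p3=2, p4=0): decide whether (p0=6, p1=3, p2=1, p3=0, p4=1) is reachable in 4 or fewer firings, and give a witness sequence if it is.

depth 0: 1 marking
depth 1: 2 markings reached so far
depth 2: 3 markings reached so far
depth 3: 4 markings reached so far
depth 4: 4 markings reached so far
(frontier empty at depth 4; search complete)
target is not among the 4 markings reachable within 4 steps

NO — not reachable within 4 firings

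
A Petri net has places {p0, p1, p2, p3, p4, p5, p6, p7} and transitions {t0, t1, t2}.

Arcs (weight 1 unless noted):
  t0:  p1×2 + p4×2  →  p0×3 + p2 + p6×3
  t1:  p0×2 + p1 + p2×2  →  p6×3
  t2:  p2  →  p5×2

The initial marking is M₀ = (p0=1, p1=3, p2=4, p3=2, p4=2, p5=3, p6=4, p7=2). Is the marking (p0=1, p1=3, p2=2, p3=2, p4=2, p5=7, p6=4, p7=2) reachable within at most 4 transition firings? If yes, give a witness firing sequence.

YES — reachable via ⟨t2, t2⟩ (2 firings)

step 1: fire t2:  (p0=1, p1=3, p2=4, p3=2, p4=2, p5=3, p6=4, p7=2) → (p0=1, p1=3, p2=3, p3=2, p4=2, p5=5, p6=4, p7=2)
step 2: fire t2:  (p0=1, p1=3, p2=3, p3=2, p4=2, p5=5, p6=4, p7=2) → (p0=1, p1=3, p2=2, p3=2, p4=2, p5=7, p6=4, p7=2)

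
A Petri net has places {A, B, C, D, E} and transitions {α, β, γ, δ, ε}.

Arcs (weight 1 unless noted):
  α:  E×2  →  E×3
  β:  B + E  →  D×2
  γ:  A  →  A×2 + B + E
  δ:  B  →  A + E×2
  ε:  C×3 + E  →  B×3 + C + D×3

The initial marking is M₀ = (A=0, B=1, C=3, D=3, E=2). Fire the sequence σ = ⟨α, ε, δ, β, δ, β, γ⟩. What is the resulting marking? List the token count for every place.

step 1: fire α:  (A=0, B=1, C=3, D=3, E=2) → (A=0, B=1, C=3, D=3, E=3)
step 2: fire ε:  (A=0, B=1, C=3, D=3, E=3) → (A=0, B=4, C=1, D=6, E=2)
step 3: fire δ:  (A=0, B=4, C=1, D=6, E=2) → (A=1, B=3, C=1, D=6, E=4)
step 4: fire β:  (A=1, B=3, C=1, D=6, E=4) → (A=1, B=2, C=1, D=8, E=3)
step 5: fire δ:  (A=1, B=2, C=1, D=8, E=3) → (A=2, B=1, C=1, D=8, E=5)
step 6: fire β:  (A=2, B=1, C=1, D=8, E=5) → (A=2, B=0, C=1, D=10, E=4)
step 7: fire γ:  (A=2, B=0, C=1, D=10, E=4) → (A=3, B=1, C=1, D=10, E=5)

(A=3, B=1, C=1, D=10, E=5)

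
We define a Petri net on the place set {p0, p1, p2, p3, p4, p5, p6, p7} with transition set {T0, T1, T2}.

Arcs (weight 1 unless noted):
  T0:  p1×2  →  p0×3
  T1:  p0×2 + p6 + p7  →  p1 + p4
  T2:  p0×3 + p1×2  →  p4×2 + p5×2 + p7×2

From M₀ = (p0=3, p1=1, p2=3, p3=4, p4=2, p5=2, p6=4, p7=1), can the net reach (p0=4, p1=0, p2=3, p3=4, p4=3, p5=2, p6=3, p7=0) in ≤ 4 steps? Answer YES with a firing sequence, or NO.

step 1: fire T1:  (p0=3, p1=1, p2=3, p3=4, p4=2, p5=2, p6=4, p7=1) → (p0=1, p1=2, p2=3, p3=4, p4=3, p5=2, p6=3, p7=0)
step 2: fire T0:  (p0=1, p1=2, p2=3, p3=4, p4=3, p5=2, p6=3, p7=0) → (p0=4, p1=0, p2=3, p3=4, p4=3, p5=2, p6=3, p7=0)

YES — reachable via ⟨T1, T0⟩ (2 firings)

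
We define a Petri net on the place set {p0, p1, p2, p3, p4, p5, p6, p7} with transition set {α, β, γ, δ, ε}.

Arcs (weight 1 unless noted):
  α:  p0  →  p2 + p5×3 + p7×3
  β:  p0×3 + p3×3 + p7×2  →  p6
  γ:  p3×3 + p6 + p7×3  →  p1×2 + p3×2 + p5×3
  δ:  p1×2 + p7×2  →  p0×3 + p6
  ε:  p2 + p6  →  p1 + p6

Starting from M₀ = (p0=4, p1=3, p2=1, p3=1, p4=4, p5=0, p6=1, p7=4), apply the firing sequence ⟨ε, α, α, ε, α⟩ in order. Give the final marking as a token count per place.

(p0=1, p1=5, p2=2, p3=1, p4=4, p5=9, p6=1, p7=13)

step 1: fire ε:  (p0=4, p1=3, p2=1, p3=1, p4=4, p5=0, p6=1, p7=4) → (p0=4, p1=4, p2=0, p3=1, p4=4, p5=0, p6=1, p7=4)
step 2: fire α:  (p0=4, p1=4, p2=0, p3=1, p4=4, p5=0, p6=1, p7=4) → (p0=3, p1=4, p2=1, p3=1, p4=4, p5=3, p6=1, p7=7)
step 3: fire α:  (p0=3, p1=4, p2=1, p3=1, p4=4, p5=3, p6=1, p7=7) → (p0=2, p1=4, p2=2, p3=1, p4=4, p5=6, p6=1, p7=10)
step 4: fire ε:  (p0=2, p1=4, p2=2, p3=1, p4=4, p5=6, p6=1, p7=10) → (p0=2, p1=5, p2=1, p3=1, p4=4, p5=6, p6=1, p7=10)
step 5: fire α:  (p0=2, p1=5, p2=1, p3=1, p4=4, p5=6, p6=1, p7=10) → (p0=1, p1=5, p2=2, p3=1, p4=4, p5=9, p6=1, p7=13)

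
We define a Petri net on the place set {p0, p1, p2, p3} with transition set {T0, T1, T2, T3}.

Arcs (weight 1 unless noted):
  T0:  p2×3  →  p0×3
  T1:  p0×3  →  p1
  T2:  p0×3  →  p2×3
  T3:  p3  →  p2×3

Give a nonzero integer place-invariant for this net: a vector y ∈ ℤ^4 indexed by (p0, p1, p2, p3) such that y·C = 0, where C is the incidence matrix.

Incidence matrix C (rows=places, cols=transitions):
       T0   T1   T2   T3
   p0   3   -3   -3    0
   p1   0    1    0    0
   p2  -3    0    3    3
   p3   0    0    0   -1

Candidate y = [1, 3, 1, 3]; check y·C column-wise:
  col T0: 1·3 + 3·0 + 1·-3 + 3·0 = 0
  col T1: 1·-3 + 3·1 + 1·0 + 3·0 = 0
  col T2: 1·-3 + 3·0 + 1·3 + 3·0 = 0
  col T3: 1·0 + 3·0 + 1·3 + 3·-1 = 0

y = (p0:1, p1:3, p2:1, p3:3)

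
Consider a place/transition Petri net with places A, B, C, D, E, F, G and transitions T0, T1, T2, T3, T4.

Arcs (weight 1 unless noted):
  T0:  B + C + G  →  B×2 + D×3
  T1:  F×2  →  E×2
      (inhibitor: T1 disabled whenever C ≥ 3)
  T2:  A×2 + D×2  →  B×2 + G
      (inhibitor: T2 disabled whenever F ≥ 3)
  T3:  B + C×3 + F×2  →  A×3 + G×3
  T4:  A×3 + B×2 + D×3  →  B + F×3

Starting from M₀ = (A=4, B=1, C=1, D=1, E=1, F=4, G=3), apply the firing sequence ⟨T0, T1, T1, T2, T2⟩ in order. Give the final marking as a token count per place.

step 1: fire T0:  (A=4, B=1, C=1, D=1, E=1, F=4, G=3) → (A=4, B=2, C=0, D=4, E=1, F=4, G=2)
step 2: fire T1:  (A=4, B=2, C=0, D=4, E=1, F=4, G=2) → (A=4, B=2, C=0, D=4, E=3, F=2, G=2)
step 3: fire T1:  (A=4, B=2, C=0, D=4, E=3, F=2, G=2) → (A=4, B=2, C=0, D=4, E=5, F=0, G=2)
step 4: fire T2:  (A=4, B=2, C=0, D=4, E=5, F=0, G=2) → (A=2, B=4, C=0, D=2, E=5, F=0, G=3)
step 5: fire T2:  (A=2, B=4, C=0, D=2, E=5, F=0, G=3) → (A=0, B=6, C=0, D=0, E=5, F=0, G=4)

(A=0, B=6, C=0, D=0, E=5, F=0, G=4)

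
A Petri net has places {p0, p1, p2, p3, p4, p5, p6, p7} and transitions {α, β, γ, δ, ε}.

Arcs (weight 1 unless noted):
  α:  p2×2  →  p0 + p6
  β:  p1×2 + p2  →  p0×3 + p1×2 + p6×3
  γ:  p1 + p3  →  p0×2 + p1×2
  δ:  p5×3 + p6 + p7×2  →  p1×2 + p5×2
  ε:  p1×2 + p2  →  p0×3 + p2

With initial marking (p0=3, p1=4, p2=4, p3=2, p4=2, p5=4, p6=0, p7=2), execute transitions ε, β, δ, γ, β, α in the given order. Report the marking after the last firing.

(p0=15, p1=5, p2=0, p3=1, p4=2, p5=3, p6=6, p7=0)

step 1: fire ε:  (p0=3, p1=4, p2=4, p3=2, p4=2, p5=4, p6=0, p7=2) → (p0=6, p1=2, p2=4, p3=2, p4=2, p5=4, p6=0, p7=2)
step 2: fire β:  (p0=6, p1=2, p2=4, p3=2, p4=2, p5=4, p6=0, p7=2) → (p0=9, p1=2, p2=3, p3=2, p4=2, p5=4, p6=3, p7=2)
step 3: fire δ:  (p0=9, p1=2, p2=3, p3=2, p4=2, p5=4, p6=3, p7=2) → (p0=9, p1=4, p2=3, p3=2, p4=2, p5=3, p6=2, p7=0)
step 4: fire γ:  (p0=9, p1=4, p2=3, p3=2, p4=2, p5=3, p6=2, p7=0) → (p0=11, p1=5, p2=3, p3=1, p4=2, p5=3, p6=2, p7=0)
step 5: fire β:  (p0=11, p1=5, p2=3, p3=1, p4=2, p5=3, p6=2, p7=0) → (p0=14, p1=5, p2=2, p3=1, p4=2, p5=3, p6=5, p7=0)
step 6: fire α:  (p0=14, p1=5, p2=2, p3=1, p4=2, p5=3, p6=5, p7=0) → (p0=15, p1=5, p2=0, p3=1, p4=2, p5=3, p6=6, p7=0)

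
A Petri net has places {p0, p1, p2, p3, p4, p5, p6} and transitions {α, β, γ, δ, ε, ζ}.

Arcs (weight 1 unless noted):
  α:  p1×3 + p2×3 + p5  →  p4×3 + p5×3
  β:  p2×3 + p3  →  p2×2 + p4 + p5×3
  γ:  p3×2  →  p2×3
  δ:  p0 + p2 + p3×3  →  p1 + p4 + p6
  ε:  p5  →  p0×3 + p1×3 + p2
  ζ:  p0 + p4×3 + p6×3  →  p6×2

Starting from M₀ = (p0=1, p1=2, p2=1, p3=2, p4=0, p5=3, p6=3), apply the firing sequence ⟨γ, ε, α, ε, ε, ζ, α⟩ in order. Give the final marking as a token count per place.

(p0=9, p1=5, p2=1, p3=0, p4=3, p5=4, p6=2)

step 1: fire γ:  (p0=1, p1=2, p2=1, p3=2, p4=0, p5=3, p6=3) → (p0=1, p1=2, p2=4, p3=0, p4=0, p5=3, p6=3)
step 2: fire ε:  (p0=1, p1=2, p2=4, p3=0, p4=0, p5=3, p6=3) → (p0=4, p1=5, p2=5, p3=0, p4=0, p5=2, p6=3)
step 3: fire α:  (p0=4, p1=5, p2=5, p3=0, p4=0, p5=2, p6=3) → (p0=4, p1=2, p2=2, p3=0, p4=3, p5=4, p6=3)
step 4: fire ε:  (p0=4, p1=2, p2=2, p3=0, p4=3, p5=4, p6=3) → (p0=7, p1=5, p2=3, p3=0, p4=3, p5=3, p6=3)
step 5: fire ε:  (p0=7, p1=5, p2=3, p3=0, p4=3, p5=3, p6=3) → (p0=10, p1=8, p2=4, p3=0, p4=3, p5=2, p6=3)
step 6: fire ζ:  (p0=10, p1=8, p2=4, p3=0, p4=3, p5=2, p6=3) → (p0=9, p1=8, p2=4, p3=0, p4=0, p5=2, p6=2)
step 7: fire α:  (p0=9, p1=8, p2=4, p3=0, p4=0, p5=2, p6=2) → (p0=9, p1=5, p2=1, p3=0, p4=3, p5=4, p6=2)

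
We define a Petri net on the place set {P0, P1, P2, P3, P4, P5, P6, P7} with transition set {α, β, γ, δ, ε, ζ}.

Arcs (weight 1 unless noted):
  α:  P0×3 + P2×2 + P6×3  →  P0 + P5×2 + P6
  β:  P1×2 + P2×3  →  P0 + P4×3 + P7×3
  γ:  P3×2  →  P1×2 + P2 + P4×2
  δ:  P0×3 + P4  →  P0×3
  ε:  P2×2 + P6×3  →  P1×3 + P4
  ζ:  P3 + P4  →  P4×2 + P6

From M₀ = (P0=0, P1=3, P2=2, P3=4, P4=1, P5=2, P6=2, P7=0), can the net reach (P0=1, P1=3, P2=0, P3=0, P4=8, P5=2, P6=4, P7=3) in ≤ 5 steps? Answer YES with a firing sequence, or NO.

YES — reachable via ⟨γ, β, ζ, ζ⟩ (4 firings)

step 1: fire γ:  (P0=0, P1=3, P2=2, P3=4, P4=1, P5=2, P6=2, P7=0) → (P0=0, P1=5, P2=3, P3=2, P4=3, P5=2, P6=2, P7=0)
step 2: fire β:  (P0=0, P1=5, P2=3, P3=2, P4=3, P5=2, P6=2, P7=0) → (P0=1, P1=3, P2=0, P3=2, P4=6, P5=2, P6=2, P7=3)
step 3: fire ζ:  (P0=1, P1=3, P2=0, P3=2, P4=6, P5=2, P6=2, P7=3) → (P0=1, P1=3, P2=0, P3=1, P4=7, P5=2, P6=3, P7=3)
step 4: fire ζ:  (P0=1, P1=3, P2=0, P3=1, P4=7, P5=2, P6=3, P7=3) → (P0=1, P1=3, P2=0, P3=0, P4=8, P5=2, P6=4, P7=3)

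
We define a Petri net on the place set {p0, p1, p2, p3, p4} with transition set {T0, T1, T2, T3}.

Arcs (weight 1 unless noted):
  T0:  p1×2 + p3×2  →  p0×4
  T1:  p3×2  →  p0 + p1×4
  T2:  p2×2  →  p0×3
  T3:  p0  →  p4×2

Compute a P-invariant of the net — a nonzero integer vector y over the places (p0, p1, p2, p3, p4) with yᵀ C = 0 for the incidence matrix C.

y = (p0:2, p1:1, p2:3, p3:3, p4:1)

Incidence matrix C (rows=places, cols=transitions):
       T0   T1   T2   T3
   p0   4    1    3   -1
   p1  -2    4    0    0
   p2   0    0   -2    0
   p3  -2   -2    0    0
   p4   0    0    0    2

Candidate y = [2, 1, 3, 3, 1]; check y·C column-wise:
  col T0: 2·4 + 1·-2 + 3·0 + 3·-2 + 1·0 = 0
  col T1: 2·1 + 1·4 + 3·0 + 3·-2 + 1·0 = 0
  col T2: 2·3 + 1·0 + 3·-2 + 3·0 + 1·0 = 0
  col T3: 2·-1 + 1·0 + 3·0 + 3·0 + 1·2 = 0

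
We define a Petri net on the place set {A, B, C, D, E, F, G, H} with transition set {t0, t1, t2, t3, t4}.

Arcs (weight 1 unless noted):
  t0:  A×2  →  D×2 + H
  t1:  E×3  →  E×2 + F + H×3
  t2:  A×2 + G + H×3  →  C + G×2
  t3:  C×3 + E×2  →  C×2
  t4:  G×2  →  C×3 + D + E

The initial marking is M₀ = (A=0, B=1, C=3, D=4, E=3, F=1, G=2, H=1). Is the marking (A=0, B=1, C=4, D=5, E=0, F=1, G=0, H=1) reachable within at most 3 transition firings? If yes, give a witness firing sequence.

YES — reachable via ⟨t3, t4, t3⟩ (3 firings)

step 1: fire t3:  (A=0, B=1, C=3, D=4, E=3, F=1, G=2, H=1) → (A=0, B=1, C=2, D=4, E=1, F=1, G=2, H=1)
step 2: fire t4:  (A=0, B=1, C=2, D=4, E=1, F=1, G=2, H=1) → (A=0, B=1, C=5, D=5, E=2, F=1, G=0, H=1)
step 3: fire t3:  (A=0, B=1, C=5, D=5, E=2, F=1, G=0, H=1) → (A=0, B=1, C=4, D=5, E=0, F=1, G=0, H=1)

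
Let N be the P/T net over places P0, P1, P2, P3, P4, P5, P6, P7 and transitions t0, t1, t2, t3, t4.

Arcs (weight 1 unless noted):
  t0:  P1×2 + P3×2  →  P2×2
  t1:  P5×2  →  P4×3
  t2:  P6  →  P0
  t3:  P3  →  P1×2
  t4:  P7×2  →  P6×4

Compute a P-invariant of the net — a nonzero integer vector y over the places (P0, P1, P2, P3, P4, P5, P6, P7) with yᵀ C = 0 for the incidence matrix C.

Incidence matrix C (rows=places, cols=transitions):
       t0   t1   t2   t3   t4
   P0   0    0    1    0    0
   P1  -2    0    0    2    0
   P2   2    0    0    0    0
   P3  -2    0    0   -1    0
   P4   0    3    0    0    0
   P5   0   -2    0    0    0
   P6   0    0   -1    0    4
   P7   0    0    0    0   -2

Candidate y = [0, 1, 3, 2, 0, 0, 0, 0]; check y·C column-wise:
  col t0: 1·-2 + 3·2 + 2·-2 = 0
  col t1: 1·0 + 3·0 + 2·0 + 0·3 + 0·-2 = 0
  col t2: 0·1 + 1·0 + 3·0 + 2·0 + 0·-1 = 0
  col t3: 1·2 + 3·0 + 2·-1 = 0
  col t4: 1·0 + 3·0 + 2·0 + 0·4 + 0·-2 = 0

y = (P0:0, P1:1, P2:3, P3:2, P4:0, P5:0, P6:0, P7:0)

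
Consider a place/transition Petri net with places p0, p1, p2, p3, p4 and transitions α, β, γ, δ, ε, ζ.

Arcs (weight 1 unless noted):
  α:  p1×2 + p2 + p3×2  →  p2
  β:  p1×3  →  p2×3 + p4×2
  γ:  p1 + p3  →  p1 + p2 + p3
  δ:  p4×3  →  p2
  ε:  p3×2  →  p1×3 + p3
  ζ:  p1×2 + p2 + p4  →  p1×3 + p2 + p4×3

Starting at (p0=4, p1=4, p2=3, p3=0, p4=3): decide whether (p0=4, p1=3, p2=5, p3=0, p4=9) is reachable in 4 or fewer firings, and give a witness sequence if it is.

depth 0: 1 marking
depth 1: 4 markings reached so far
depth 2: 8 markings reached so far
depth 3: 12 markings reached so far
depth 4: 19 markings reached so far
target is not among the 19 markings reachable within 4 steps

NO — not reachable within 4 firings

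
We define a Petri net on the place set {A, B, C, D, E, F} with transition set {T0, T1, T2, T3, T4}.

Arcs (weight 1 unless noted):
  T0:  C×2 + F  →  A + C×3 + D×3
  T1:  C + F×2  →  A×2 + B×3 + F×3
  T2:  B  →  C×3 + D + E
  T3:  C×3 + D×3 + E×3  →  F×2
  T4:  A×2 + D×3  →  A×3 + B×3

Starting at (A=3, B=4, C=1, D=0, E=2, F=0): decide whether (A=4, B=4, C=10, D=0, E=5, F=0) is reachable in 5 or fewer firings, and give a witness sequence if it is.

step 1: fire T2:  (A=3, B=4, C=1, D=0, E=2, F=0) → (A=3, B=3, C=4, D=1, E=3, F=0)
step 2: fire T2:  (A=3, B=3, C=4, D=1, E=3, F=0) → (A=3, B=2, C=7, D=2, E=4, F=0)
step 3: fire T2:  (A=3, B=2, C=7, D=2, E=4, F=0) → (A=3, B=1, C=10, D=3, E=5, F=0)
step 4: fire T4:  (A=3, B=1, C=10, D=3, E=5, F=0) → (A=4, B=4, C=10, D=0, E=5, F=0)

YES — reachable via ⟨T2, T2, T2, T4⟩ (4 firings)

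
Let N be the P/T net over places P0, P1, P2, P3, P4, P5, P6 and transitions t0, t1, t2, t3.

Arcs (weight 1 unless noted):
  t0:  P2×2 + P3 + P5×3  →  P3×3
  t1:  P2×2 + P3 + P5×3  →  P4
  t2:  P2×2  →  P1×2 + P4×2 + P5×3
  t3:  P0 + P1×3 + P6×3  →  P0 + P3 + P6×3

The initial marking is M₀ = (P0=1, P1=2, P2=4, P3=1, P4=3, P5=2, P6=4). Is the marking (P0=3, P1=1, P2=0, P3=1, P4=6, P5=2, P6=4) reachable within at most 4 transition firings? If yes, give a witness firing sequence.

NO — not reachable within 4 firings

depth 0: 1 marking
depth 1: 2 markings reached so far
depth 2: 6 markings reached so far
depth 3: 9 markings reached so far
depth 4: 10 markings reached so far
target is not among the 10 markings reachable within 4 steps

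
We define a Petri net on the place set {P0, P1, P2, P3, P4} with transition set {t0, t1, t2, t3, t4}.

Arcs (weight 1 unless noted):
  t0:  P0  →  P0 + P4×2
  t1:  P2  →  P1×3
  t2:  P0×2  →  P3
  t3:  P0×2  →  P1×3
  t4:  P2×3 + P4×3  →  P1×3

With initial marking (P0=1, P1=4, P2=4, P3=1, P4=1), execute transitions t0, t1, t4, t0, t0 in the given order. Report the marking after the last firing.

(P0=1, P1=10, P2=0, P3=1, P4=4)

step 1: fire t0:  (P0=1, P1=4, P2=4, P3=1, P4=1) → (P0=1, P1=4, P2=4, P3=1, P4=3)
step 2: fire t1:  (P0=1, P1=4, P2=4, P3=1, P4=3) → (P0=1, P1=7, P2=3, P3=1, P4=3)
step 3: fire t4:  (P0=1, P1=7, P2=3, P3=1, P4=3) → (P0=1, P1=10, P2=0, P3=1, P4=0)
step 4: fire t0:  (P0=1, P1=10, P2=0, P3=1, P4=0) → (P0=1, P1=10, P2=0, P3=1, P4=2)
step 5: fire t0:  (P0=1, P1=10, P2=0, P3=1, P4=2) → (P0=1, P1=10, P2=0, P3=1, P4=4)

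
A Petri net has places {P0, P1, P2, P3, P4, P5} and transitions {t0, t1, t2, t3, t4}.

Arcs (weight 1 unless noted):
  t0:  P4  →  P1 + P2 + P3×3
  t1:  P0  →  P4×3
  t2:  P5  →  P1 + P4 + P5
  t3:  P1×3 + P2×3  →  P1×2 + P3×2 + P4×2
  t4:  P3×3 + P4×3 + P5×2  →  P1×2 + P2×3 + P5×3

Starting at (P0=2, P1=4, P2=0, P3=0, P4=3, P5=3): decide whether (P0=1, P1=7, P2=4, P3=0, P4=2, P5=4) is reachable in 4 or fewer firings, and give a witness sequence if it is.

YES — reachable via ⟨t0, t1, t4⟩ (3 firings)

step 1: fire t0:  (P0=2, P1=4, P2=0, P3=0, P4=3, P5=3) → (P0=2, P1=5, P2=1, P3=3, P4=2, P5=3)
step 2: fire t1:  (P0=2, P1=5, P2=1, P3=3, P4=2, P5=3) → (P0=1, P1=5, P2=1, P3=3, P4=5, P5=3)
step 3: fire t4:  (P0=1, P1=5, P2=1, P3=3, P4=5, P5=3) → (P0=1, P1=7, P2=4, P3=0, P4=2, P5=4)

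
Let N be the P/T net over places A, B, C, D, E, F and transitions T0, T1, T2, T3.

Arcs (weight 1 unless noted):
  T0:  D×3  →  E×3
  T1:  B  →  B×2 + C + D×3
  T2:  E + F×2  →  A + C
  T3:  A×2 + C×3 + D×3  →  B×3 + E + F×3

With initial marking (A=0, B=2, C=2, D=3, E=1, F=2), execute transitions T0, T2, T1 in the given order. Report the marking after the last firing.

step 1: fire T0:  (A=0, B=2, C=2, D=3, E=1, F=2) → (A=0, B=2, C=2, D=0, E=4, F=2)
step 2: fire T2:  (A=0, B=2, C=2, D=0, E=4, F=2) → (A=1, B=2, C=3, D=0, E=3, F=0)
step 3: fire T1:  (A=1, B=2, C=3, D=0, E=3, F=0) → (A=1, B=3, C=4, D=3, E=3, F=0)

(A=1, B=3, C=4, D=3, E=3, F=0)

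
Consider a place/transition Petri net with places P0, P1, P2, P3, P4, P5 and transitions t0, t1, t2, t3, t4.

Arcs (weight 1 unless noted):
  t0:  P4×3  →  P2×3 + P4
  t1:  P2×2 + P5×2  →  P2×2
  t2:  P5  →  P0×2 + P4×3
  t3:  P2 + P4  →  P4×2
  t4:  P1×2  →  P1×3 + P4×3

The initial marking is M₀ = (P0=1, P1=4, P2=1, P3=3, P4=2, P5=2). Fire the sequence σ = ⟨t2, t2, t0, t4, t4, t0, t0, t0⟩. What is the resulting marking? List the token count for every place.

step 1: fire t2:  (P0=1, P1=4, P2=1, P3=3, P4=2, P5=2) → (P0=3, P1=4, P2=1, P3=3, P4=5, P5=1)
step 2: fire t2:  (P0=3, P1=4, P2=1, P3=3, P4=5, P5=1) → (P0=5, P1=4, P2=1, P3=3, P4=8, P5=0)
step 3: fire t0:  (P0=5, P1=4, P2=1, P3=3, P4=8, P5=0) → (P0=5, P1=4, P2=4, P3=3, P4=6, P5=0)
step 4: fire t4:  (P0=5, P1=4, P2=4, P3=3, P4=6, P5=0) → (P0=5, P1=5, P2=4, P3=3, P4=9, P5=0)
step 5: fire t4:  (P0=5, P1=5, P2=4, P3=3, P4=9, P5=0) → (P0=5, P1=6, P2=4, P3=3, P4=12, P5=0)
step 6: fire t0:  (P0=5, P1=6, P2=4, P3=3, P4=12, P5=0) → (P0=5, P1=6, P2=7, P3=3, P4=10, P5=0)
step 7: fire t0:  (P0=5, P1=6, P2=7, P3=3, P4=10, P5=0) → (P0=5, P1=6, P2=10, P3=3, P4=8, P5=0)
step 8: fire t0:  (P0=5, P1=6, P2=10, P3=3, P4=8, P5=0) → (P0=5, P1=6, P2=13, P3=3, P4=6, P5=0)

(P0=5, P1=6, P2=13, P3=3, P4=6, P5=0)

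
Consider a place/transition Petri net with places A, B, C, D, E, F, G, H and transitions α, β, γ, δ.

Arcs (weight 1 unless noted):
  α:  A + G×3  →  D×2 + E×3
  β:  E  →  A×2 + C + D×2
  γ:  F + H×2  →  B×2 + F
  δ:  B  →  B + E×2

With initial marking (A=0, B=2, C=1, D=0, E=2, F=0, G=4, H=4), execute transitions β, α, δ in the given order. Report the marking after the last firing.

step 1: fire β:  (A=0, B=2, C=1, D=0, E=2, F=0, G=4, H=4) → (A=2, B=2, C=2, D=2, E=1, F=0, G=4, H=4)
step 2: fire α:  (A=2, B=2, C=2, D=2, E=1, F=0, G=4, H=4) → (A=1, B=2, C=2, D=4, E=4, F=0, G=1, H=4)
step 3: fire δ:  (A=1, B=2, C=2, D=4, E=4, F=0, G=1, H=4) → (A=1, B=2, C=2, D=4, E=6, F=0, G=1, H=4)

(A=1, B=2, C=2, D=4, E=6, F=0, G=1, H=4)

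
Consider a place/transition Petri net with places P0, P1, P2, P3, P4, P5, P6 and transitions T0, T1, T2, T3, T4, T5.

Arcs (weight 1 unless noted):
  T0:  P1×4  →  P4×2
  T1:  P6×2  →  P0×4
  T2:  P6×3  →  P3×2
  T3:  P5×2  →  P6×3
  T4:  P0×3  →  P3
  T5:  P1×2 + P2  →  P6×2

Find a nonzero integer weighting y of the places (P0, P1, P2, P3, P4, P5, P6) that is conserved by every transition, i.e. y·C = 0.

y = (P0:0, P1:1, P2:-2, P3:0, P4:2, P5:0, P6:0)

Incidence matrix C (rows=places, cols=transitions):
       T0   T1   T2   T3   T4   T5
   P0   0    4    0    0   -3    0
   P1  -4    0    0    0    0   -2
   P2   0    0    0    0    0   -1
   P3   0    0    2    0    1    0
   P4   2    0    0    0    0    0
   P5   0    0    0   -2    0    0
   P6   0   -2   -3    3    0    2

Candidate y = [0, 1, -2, 0, 2, 0, 0]; check y·C column-wise:
  col T0: 1·-4 + -2·0 + 2·2 = 0
  col T1: 0·4 + 1·0 + -2·0 + 2·0 + 0·-2 = 0
  col T2: 1·0 + -2·0 + 0·2 + 2·0 + 0·-3 = 0
  col T3: 1·0 + -2·0 + 2·0 + 0·-2 + 0·3 = 0
  col T4: 0·-3 + 1·0 + -2·0 + 0·1 + 2·0 = 0
  col T5: 1·-2 + -2·-1 + 2·0 + 0·2 = 0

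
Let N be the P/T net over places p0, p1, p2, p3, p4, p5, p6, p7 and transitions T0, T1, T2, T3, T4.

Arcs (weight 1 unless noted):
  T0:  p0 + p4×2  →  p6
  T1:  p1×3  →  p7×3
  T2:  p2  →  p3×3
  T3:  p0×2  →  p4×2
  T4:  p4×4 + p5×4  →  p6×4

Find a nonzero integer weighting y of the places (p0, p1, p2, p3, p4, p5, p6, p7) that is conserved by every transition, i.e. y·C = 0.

y = (p0:0, p1:0, p2:3, p3:1, p4:0, p5:0, p6:0, p7:0)

Incidence matrix C (rows=places, cols=transitions):
       T0   T1   T2   T3   T4
   p0  -1    0    0   -2    0
   p1   0   -3    0    0    0
   p2   0    0   -1    0    0
   p3   0    0    3    0    0
   p4  -2    0    0    2   -4
   p5   0    0    0    0   -4
   p6   1    0    0    0    4
   p7   0    3    0    0    0

Candidate y = [0, 0, 3, 1, 0, 0, 0, 0]; check y·C column-wise:
  col T0: 0·-1 + 3·0 + 1·0 + 0·-2 + 0·1 = 0
  col T1: 0·-3 + 3·0 + 1·0 + 0·3 = 0
  col T2: 3·-1 + 1·3 = 0
  col T3: 0·-2 + 3·0 + 1·0 + 0·2 = 0
  col T4: 3·0 + 1·0 + 0·-4 + 0·-4 + 0·4 = 0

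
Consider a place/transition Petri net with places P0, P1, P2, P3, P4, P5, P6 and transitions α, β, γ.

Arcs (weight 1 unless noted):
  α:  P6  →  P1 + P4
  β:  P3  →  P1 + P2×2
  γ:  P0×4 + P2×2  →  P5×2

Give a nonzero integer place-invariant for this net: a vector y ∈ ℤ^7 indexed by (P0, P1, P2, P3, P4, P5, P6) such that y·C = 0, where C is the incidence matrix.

Incidence matrix C (rows=places, cols=transitions):
        α    β    γ
   P0   0    0   -4
   P1   1    1    0
   P2   0    2   -2
   P3   0   -1    0
   P4   1    0    0
   P5   0    0    2
   P6  -1    0    0

Candidate y = [1, 0, -2, -4, 0, 0, 0]; check y·C column-wise:
  col α: 1·0 + 0·1 + -2·0 + -4·0 + 0·1 + 0·-1 = 0
  col β: 1·0 + 0·1 + -2·2 + -4·-1 = 0
  col γ: 1·-4 + -2·-2 + -4·0 + 0·2 = 0

y = (P0:1, P1:0, P2:-2, P3:-4, P4:0, P5:0, P6:0)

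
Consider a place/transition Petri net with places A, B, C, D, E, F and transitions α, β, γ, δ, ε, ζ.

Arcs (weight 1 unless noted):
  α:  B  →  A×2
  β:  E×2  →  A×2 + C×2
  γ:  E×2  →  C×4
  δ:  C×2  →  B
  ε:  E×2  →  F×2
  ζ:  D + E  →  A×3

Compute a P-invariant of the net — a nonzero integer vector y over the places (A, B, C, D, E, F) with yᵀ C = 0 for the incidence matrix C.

y = (A:1, B:2, C:1, D:1, E:2, F:2)

Incidence matrix C (rows=places, cols=transitions):
        α    β    γ    δ    ε    ζ
    A   2    2    0    0    0    3
    B  -1    0    0    1    0    0
    C   0    2    4   -2    0    0
    D   0    0    0    0    0   -1
    E   0   -2   -2    0   -2   -1
    F   0    0    0    0    2    0

Candidate y = [1, 2, 1, 1, 2, 2]; check y·C column-wise:
  col α: 1·2 + 2·-1 + 1·0 + 1·0 + 2·0 + 2·0 = 0
  col β: 1·2 + 2·0 + 1·2 + 1·0 + 2·-2 + 2·0 = 0
  col γ: 1·0 + 2·0 + 1·4 + 1·0 + 2·-2 + 2·0 = 0
  col δ: 1·0 + 2·1 + 1·-2 + 1·0 + 2·0 + 2·0 = 0
  col ε: 1·0 + 2·0 + 1·0 + 1·0 + 2·-2 + 2·2 = 0
  col ζ: 1·3 + 2·0 + 1·0 + 1·-1 + 2·-1 + 2·0 = 0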